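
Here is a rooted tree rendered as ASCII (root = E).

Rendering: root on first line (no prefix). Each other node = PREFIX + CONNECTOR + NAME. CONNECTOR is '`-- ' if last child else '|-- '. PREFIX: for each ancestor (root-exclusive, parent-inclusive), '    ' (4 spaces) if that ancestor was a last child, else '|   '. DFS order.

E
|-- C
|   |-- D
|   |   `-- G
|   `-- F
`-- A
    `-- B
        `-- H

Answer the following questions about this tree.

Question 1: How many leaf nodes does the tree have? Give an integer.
Answer: 3

Derivation:
Leaves (nodes with no children): F, G, H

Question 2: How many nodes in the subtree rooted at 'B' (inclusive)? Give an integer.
Answer: 2

Derivation:
Subtree rooted at B contains: B, H
Count = 2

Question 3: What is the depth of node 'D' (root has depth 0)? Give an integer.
Path from root to D: E -> C -> D
Depth = number of edges = 2

Answer: 2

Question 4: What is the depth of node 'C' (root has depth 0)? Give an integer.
Answer: 1

Derivation:
Path from root to C: E -> C
Depth = number of edges = 1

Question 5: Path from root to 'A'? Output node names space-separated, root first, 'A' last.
Walk down from root: E -> A

Answer: E A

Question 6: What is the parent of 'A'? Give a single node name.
Answer: E

Derivation:
Scan adjacency: A appears as child of E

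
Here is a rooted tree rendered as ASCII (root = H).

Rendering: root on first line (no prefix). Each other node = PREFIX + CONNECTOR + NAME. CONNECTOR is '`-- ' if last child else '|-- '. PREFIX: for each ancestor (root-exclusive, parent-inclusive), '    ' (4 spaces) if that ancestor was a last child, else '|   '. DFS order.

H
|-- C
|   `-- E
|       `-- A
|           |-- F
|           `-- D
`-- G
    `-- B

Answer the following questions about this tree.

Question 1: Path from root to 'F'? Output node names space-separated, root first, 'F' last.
Walk down from root: H -> C -> E -> A -> F

Answer: H C E A F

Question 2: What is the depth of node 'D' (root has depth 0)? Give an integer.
Path from root to D: H -> C -> E -> A -> D
Depth = number of edges = 4

Answer: 4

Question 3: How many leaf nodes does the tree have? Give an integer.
Answer: 3

Derivation:
Leaves (nodes with no children): B, D, F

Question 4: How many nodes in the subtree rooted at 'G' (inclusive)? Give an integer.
Answer: 2

Derivation:
Subtree rooted at G contains: B, G
Count = 2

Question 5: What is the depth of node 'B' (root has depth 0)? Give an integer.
Path from root to B: H -> G -> B
Depth = number of edges = 2

Answer: 2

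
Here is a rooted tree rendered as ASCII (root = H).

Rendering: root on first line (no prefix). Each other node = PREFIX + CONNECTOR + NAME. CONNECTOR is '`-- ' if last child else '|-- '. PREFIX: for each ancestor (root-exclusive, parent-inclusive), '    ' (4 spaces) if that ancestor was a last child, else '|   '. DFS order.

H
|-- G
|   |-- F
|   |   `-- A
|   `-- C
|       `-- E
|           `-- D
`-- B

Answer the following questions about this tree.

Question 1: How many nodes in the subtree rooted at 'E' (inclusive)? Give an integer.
Answer: 2

Derivation:
Subtree rooted at E contains: D, E
Count = 2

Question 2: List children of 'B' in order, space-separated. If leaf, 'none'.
Answer: none

Derivation:
Node B's children (from adjacency): (leaf)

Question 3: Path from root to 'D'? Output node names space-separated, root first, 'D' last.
Walk down from root: H -> G -> C -> E -> D

Answer: H G C E D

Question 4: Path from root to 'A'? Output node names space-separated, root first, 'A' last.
Walk down from root: H -> G -> F -> A

Answer: H G F A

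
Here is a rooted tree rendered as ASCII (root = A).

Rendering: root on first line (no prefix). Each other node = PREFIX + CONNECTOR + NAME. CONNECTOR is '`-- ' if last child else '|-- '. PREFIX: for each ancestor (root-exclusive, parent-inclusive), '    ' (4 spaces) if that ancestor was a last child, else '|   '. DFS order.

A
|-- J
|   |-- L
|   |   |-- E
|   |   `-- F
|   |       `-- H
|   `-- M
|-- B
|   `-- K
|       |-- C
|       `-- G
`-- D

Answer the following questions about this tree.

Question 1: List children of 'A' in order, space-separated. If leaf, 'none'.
Node A's children (from adjacency): J, B, D

Answer: J B D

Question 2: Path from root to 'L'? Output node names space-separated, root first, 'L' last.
Answer: A J L

Derivation:
Walk down from root: A -> J -> L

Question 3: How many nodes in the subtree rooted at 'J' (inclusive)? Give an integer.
Subtree rooted at J contains: E, F, H, J, L, M
Count = 6

Answer: 6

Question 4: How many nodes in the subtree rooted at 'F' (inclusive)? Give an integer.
Subtree rooted at F contains: F, H
Count = 2

Answer: 2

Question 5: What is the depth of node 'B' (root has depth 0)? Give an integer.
Answer: 1

Derivation:
Path from root to B: A -> B
Depth = number of edges = 1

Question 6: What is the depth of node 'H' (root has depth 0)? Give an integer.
Answer: 4

Derivation:
Path from root to H: A -> J -> L -> F -> H
Depth = number of edges = 4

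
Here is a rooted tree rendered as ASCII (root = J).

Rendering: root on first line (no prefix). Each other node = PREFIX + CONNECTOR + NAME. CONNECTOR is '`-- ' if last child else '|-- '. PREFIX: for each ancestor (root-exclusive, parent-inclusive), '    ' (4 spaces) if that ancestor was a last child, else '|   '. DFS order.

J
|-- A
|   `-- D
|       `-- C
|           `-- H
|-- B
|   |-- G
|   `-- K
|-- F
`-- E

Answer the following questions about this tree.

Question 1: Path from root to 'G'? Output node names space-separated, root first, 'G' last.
Answer: J B G

Derivation:
Walk down from root: J -> B -> G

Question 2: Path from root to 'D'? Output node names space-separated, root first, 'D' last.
Answer: J A D

Derivation:
Walk down from root: J -> A -> D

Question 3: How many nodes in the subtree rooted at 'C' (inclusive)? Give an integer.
Subtree rooted at C contains: C, H
Count = 2

Answer: 2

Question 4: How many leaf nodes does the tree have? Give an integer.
Answer: 5

Derivation:
Leaves (nodes with no children): E, F, G, H, K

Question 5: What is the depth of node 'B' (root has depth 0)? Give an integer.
Answer: 1

Derivation:
Path from root to B: J -> B
Depth = number of edges = 1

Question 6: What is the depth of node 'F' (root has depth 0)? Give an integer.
Answer: 1

Derivation:
Path from root to F: J -> F
Depth = number of edges = 1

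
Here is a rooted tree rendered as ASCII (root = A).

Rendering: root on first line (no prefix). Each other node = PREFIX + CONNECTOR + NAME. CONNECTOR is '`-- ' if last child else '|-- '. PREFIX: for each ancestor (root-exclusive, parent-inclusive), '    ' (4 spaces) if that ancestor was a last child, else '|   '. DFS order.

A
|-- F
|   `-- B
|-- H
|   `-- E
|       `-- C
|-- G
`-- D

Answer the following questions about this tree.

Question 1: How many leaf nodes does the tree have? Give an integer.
Leaves (nodes with no children): B, C, D, G

Answer: 4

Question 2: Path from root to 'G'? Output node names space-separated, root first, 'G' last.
Answer: A G

Derivation:
Walk down from root: A -> G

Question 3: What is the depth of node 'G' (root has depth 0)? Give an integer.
Path from root to G: A -> G
Depth = number of edges = 1

Answer: 1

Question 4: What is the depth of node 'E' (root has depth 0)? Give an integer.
Path from root to E: A -> H -> E
Depth = number of edges = 2

Answer: 2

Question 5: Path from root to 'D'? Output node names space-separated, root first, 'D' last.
Answer: A D

Derivation:
Walk down from root: A -> D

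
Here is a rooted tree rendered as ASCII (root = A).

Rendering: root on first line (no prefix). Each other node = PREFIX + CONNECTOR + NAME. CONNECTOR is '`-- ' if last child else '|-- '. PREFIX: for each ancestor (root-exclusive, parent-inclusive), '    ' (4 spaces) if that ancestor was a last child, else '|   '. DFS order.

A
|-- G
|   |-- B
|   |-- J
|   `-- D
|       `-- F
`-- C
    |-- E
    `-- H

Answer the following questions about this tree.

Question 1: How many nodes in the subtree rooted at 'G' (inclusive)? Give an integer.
Subtree rooted at G contains: B, D, F, G, J
Count = 5

Answer: 5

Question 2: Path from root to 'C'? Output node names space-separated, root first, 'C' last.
Walk down from root: A -> C

Answer: A C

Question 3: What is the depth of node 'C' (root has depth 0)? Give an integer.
Path from root to C: A -> C
Depth = number of edges = 1

Answer: 1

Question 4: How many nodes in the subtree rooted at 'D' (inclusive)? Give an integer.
Subtree rooted at D contains: D, F
Count = 2

Answer: 2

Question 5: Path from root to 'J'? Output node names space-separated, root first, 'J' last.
Walk down from root: A -> G -> J

Answer: A G J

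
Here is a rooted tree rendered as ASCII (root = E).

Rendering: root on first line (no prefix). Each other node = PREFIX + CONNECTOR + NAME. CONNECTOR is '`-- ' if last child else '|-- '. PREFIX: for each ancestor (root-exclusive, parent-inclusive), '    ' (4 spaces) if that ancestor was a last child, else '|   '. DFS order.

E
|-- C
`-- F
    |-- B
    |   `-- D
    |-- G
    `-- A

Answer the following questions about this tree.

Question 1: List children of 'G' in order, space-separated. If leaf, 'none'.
Answer: none

Derivation:
Node G's children (from adjacency): (leaf)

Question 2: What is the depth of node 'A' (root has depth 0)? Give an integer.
Answer: 2

Derivation:
Path from root to A: E -> F -> A
Depth = number of edges = 2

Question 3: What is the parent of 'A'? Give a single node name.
Scan adjacency: A appears as child of F

Answer: F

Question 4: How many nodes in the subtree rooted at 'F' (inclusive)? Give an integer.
Answer: 5

Derivation:
Subtree rooted at F contains: A, B, D, F, G
Count = 5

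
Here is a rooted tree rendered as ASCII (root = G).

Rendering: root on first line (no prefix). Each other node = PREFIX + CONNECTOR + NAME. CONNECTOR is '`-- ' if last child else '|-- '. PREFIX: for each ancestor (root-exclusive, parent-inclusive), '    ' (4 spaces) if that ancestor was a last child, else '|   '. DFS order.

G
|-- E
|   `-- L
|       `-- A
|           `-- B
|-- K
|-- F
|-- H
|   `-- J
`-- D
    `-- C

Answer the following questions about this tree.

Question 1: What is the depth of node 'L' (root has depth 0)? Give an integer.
Path from root to L: G -> E -> L
Depth = number of edges = 2

Answer: 2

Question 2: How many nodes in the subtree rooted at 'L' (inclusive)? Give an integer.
Subtree rooted at L contains: A, B, L
Count = 3

Answer: 3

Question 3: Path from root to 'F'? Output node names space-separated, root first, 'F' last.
Walk down from root: G -> F

Answer: G F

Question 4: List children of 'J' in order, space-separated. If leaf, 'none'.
Node J's children (from adjacency): (leaf)

Answer: none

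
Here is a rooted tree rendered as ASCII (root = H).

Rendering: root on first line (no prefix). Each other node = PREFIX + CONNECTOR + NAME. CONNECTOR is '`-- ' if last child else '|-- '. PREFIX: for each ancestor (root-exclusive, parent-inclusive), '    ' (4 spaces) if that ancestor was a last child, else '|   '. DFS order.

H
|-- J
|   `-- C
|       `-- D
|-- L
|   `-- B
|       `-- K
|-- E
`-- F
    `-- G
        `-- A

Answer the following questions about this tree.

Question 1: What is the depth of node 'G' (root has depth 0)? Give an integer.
Path from root to G: H -> F -> G
Depth = number of edges = 2

Answer: 2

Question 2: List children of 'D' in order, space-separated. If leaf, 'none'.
Answer: none

Derivation:
Node D's children (from adjacency): (leaf)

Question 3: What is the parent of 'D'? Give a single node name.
Answer: C

Derivation:
Scan adjacency: D appears as child of C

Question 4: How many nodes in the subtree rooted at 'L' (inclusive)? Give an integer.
Answer: 3

Derivation:
Subtree rooted at L contains: B, K, L
Count = 3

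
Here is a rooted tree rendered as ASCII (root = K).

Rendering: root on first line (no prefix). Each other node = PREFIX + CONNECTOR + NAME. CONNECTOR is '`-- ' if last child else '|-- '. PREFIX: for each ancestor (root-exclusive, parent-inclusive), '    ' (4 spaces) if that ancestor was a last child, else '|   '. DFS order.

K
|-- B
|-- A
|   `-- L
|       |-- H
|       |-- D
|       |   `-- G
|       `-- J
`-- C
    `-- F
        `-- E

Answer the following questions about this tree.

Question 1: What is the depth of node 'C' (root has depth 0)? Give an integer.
Answer: 1

Derivation:
Path from root to C: K -> C
Depth = number of edges = 1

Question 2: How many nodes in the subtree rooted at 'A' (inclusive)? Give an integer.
Answer: 6

Derivation:
Subtree rooted at A contains: A, D, G, H, J, L
Count = 6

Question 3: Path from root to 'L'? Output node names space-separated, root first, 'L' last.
Walk down from root: K -> A -> L

Answer: K A L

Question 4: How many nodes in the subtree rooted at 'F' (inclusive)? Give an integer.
Subtree rooted at F contains: E, F
Count = 2

Answer: 2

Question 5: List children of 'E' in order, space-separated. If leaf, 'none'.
Node E's children (from adjacency): (leaf)

Answer: none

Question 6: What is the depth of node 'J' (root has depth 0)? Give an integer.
Path from root to J: K -> A -> L -> J
Depth = number of edges = 3

Answer: 3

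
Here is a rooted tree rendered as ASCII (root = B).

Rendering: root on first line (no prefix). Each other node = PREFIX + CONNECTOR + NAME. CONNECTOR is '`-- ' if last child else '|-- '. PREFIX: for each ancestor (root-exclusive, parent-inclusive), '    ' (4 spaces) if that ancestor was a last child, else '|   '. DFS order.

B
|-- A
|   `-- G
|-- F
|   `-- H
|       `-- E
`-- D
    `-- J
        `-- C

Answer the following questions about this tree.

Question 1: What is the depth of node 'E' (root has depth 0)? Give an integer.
Path from root to E: B -> F -> H -> E
Depth = number of edges = 3

Answer: 3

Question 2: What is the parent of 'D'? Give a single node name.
Scan adjacency: D appears as child of B

Answer: B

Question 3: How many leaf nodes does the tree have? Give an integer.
Answer: 3

Derivation:
Leaves (nodes with no children): C, E, G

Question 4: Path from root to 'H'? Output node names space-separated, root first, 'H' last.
Answer: B F H

Derivation:
Walk down from root: B -> F -> H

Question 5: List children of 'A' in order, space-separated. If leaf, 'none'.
Answer: G

Derivation:
Node A's children (from adjacency): G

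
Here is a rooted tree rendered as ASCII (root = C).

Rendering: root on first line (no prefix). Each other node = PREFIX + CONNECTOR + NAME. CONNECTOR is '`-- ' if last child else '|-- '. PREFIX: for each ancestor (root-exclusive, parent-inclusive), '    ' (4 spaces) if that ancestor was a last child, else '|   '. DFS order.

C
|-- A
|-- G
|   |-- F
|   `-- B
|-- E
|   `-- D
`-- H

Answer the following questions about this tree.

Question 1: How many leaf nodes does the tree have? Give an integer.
Answer: 5

Derivation:
Leaves (nodes with no children): A, B, D, F, H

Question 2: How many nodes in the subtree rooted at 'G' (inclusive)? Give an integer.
Subtree rooted at G contains: B, F, G
Count = 3

Answer: 3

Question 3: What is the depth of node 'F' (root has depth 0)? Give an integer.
Answer: 2

Derivation:
Path from root to F: C -> G -> F
Depth = number of edges = 2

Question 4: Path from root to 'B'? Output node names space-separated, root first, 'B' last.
Walk down from root: C -> G -> B

Answer: C G B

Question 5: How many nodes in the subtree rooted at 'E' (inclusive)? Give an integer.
Answer: 2

Derivation:
Subtree rooted at E contains: D, E
Count = 2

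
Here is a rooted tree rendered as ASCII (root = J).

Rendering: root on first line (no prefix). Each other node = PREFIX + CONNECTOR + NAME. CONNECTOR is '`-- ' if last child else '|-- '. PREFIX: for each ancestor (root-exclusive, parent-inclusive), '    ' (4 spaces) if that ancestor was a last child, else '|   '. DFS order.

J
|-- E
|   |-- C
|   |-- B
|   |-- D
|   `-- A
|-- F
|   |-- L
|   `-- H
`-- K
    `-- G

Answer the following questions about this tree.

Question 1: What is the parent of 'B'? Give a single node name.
Answer: E

Derivation:
Scan adjacency: B appears as child of E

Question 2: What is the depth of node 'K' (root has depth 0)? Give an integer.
Path from root to K: J -> K
Depth = number of edges = 1

Answer: 1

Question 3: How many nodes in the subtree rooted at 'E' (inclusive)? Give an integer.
Answer: 5

Derivation:
Subtree rooted at E contains: A, B, C, D, E
Count = 5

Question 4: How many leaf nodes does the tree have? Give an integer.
Answer: 7

Derivation:
Leaves (nodes with no children): A, B, C, D, G, H, L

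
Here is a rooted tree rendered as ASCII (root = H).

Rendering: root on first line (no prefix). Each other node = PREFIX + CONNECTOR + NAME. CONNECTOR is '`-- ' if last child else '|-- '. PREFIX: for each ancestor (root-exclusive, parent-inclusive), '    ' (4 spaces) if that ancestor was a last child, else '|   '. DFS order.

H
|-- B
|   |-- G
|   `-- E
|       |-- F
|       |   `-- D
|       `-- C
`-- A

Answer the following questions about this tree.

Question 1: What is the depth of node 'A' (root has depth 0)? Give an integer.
Answer: 1

Derivation:
Path from root to A: H -> A
Depth = number of edges = 1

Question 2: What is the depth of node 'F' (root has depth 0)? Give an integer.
Path from root to F: H -> B -> E -> F
Depth = number of edges = 3

Answer: 3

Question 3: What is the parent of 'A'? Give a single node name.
Scan adjacency: A appears as child of H

Answer: H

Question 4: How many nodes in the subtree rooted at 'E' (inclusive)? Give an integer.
Answer: 4

Derivation:
Subtree rooted at E contains: C, D, E, F
Count = 4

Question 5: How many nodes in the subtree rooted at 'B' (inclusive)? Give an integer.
Subtree rooted at B contains: B, C, D, E, F, G
Count = 6

Answer: 6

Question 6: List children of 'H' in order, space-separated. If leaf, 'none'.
Node H's children (from adjacency): B, A

Answer: B A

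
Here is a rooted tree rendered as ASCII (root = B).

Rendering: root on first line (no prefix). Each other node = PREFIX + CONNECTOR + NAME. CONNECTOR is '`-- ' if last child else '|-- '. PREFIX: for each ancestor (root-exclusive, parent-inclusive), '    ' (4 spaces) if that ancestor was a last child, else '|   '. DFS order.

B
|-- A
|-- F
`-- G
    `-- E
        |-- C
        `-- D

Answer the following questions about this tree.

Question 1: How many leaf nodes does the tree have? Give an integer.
Leaves (nodes with no children): A, C, D, F

Answer: 4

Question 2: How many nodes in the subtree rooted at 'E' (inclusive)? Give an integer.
Subtree rooted at E contains: C, D, E
Count = 3

Answer: 3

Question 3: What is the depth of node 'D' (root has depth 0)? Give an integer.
Path from root to D: B -> G -> E -> D
Depth = number of edges = 3

Answer: 3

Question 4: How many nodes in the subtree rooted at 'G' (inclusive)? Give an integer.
Subtree rooted at G contains: C, D, E, G
Count = 4

Answer: 4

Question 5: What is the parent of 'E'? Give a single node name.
Scan adjacency: E appears as child of G

Answer: G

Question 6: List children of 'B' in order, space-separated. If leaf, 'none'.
Node B's children (from adjacency): A, F, G

Answer: A F G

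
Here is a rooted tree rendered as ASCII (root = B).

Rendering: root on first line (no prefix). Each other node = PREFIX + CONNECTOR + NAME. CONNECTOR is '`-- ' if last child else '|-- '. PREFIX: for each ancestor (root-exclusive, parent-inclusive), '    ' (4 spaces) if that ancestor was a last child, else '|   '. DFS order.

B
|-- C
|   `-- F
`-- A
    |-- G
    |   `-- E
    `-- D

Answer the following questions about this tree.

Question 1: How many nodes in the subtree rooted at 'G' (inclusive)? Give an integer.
Answer: 2

Derivation:
Subtree rooted at G contains: E, G
Count = 2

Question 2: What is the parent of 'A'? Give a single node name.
Answer: B

Derivation:
Scan adjacency: A appears as child of B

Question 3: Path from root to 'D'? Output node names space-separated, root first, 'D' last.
Walk down from root: B -> A -> D

Answer: B A D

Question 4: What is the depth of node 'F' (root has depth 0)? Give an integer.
Answer: 2

Derivation:
Path from root to F: B -> C -> F
Depth = number of edges = 2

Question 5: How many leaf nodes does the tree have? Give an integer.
Answer: 3

Derivation:
Leaves (nodes with no children): D, E, F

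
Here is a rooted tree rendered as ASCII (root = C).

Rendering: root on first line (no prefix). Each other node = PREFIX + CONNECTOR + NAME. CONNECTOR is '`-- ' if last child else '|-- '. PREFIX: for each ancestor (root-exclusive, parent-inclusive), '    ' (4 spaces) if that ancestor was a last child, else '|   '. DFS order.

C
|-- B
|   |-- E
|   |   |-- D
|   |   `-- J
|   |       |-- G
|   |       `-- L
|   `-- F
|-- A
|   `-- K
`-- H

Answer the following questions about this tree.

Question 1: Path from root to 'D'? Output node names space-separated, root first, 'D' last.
Walk down from root: C -> B -> E -> D

Answer: C B E D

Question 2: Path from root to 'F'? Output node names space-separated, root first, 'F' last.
Answer: C B F

Derivation:
Walk down from root: C -> B -> F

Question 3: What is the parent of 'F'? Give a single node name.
Answer: B

Derivation:
Scan adjacency: F appears as child of B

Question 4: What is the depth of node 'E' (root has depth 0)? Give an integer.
Path from root to E: C -> B -> E
Depth = number of edges = 2

Answer: 2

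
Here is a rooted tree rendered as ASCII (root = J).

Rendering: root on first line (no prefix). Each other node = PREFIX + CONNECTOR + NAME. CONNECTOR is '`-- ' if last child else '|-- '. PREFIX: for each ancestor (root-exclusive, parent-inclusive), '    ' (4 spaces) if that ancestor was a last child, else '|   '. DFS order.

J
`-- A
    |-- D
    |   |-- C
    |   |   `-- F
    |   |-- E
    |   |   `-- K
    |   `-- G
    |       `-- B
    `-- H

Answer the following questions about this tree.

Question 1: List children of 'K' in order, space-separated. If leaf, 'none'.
Node K's children (from adjacency): (leaf)

Answer: none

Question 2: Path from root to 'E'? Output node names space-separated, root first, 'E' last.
Walk down from root: J -> A -> D -> E

Answer: J A D E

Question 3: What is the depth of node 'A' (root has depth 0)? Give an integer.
Path from root to A: J -> A
Depth = number of edges = 1

Answer: 1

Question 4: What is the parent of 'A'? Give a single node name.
Scan adjacency: A appears as child of J

Answer: J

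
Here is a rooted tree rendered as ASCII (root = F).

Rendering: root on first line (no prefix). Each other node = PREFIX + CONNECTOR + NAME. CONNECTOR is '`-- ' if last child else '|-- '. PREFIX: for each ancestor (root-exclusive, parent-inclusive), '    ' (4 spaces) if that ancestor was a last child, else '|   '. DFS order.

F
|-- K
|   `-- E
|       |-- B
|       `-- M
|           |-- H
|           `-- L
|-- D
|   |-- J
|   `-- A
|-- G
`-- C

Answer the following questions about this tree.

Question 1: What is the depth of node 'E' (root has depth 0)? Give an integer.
Answer: 2

Derivation:
Path from root to E: F -> K -> E
Depth = number of edges = 2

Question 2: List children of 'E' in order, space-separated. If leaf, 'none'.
Answer: B M

Derivation:
Node E's children (from adjacency): B, M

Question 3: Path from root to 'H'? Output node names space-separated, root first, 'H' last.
Walk down from root: F -> K -> E -> M -> H

Answer: F K E M H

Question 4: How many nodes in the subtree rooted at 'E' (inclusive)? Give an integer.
Answer: 5

Derivation:
Subtree rooted at E contains: B, E, H, L, M
Count = 5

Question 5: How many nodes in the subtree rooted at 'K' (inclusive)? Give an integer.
Answer: 6

Derivation:
Subtree rooted at K contains: B, E, H, K, L, M
Count = 6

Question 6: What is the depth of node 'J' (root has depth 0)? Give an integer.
Path from root to J: F -> D -> J
Depth = number of edges = 2

Answer: 2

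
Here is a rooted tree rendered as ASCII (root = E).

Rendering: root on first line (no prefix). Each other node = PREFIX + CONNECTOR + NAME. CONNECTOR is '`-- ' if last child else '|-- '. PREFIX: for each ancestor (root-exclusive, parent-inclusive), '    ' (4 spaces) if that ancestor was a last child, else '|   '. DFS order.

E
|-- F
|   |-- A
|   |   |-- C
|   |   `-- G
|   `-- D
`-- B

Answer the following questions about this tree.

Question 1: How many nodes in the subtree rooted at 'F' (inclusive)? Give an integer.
Subtree rooted at F contains: A, C, D, F, G
Count = 5

Answer: 5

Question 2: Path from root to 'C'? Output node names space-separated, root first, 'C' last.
Walk down from root: E -> F -> A -> C

Answer: E F A C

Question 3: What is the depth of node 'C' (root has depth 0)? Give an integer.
Path from root to C: E -> F -> A -> C
Depth = number of edges = 3

Answer: 3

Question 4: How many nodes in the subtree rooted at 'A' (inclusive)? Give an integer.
Answer: 3

Derivation:
Subtree rooted at A contains: A, C, G
Count = 3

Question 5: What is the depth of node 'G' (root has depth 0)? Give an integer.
Path from root to G: E -> F -> A -> G
Depth = number of edges = 3

Answer: 3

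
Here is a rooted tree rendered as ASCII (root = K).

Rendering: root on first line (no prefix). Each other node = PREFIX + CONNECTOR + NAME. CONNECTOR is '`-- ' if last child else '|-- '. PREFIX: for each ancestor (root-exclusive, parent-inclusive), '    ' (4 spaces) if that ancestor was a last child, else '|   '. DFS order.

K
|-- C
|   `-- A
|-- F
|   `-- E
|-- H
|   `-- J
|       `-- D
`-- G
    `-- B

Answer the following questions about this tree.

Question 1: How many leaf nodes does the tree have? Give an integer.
Answer: 4

Derivation:
Leaves (nodes with no children): A, B, D, E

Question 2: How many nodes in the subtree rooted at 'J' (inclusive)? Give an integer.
Answer: 2

Derivation:
Subtree rooted at J contains: D, J
Count = 2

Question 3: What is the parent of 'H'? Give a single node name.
Scan adjacency: H appears as child of K

Answer: K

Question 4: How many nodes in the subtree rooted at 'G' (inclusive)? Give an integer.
Subtree rooted at G contains: B, G
Count = 2

Answer: 2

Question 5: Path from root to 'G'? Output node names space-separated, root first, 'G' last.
Walk down from root: K -> G

Answer: K G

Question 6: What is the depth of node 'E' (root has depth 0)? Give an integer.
Answer: 2

Derivation:
Path from root to E: K -> F -> E
Depth = number of edges = 2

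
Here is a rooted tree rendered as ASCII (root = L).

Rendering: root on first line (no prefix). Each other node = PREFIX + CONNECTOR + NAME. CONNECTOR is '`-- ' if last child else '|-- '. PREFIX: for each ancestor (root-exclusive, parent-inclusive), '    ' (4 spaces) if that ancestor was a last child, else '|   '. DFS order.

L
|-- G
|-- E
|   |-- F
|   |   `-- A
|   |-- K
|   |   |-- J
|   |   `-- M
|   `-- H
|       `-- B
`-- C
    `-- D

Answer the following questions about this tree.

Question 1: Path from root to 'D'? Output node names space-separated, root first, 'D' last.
Answer: L C D

Derivation:
Walk down from root: L -> C -> D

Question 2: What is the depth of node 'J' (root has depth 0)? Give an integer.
Answer: 3

Derivation:
Path from root to J: L -> E -> K -> J
Depth = number of edges = 3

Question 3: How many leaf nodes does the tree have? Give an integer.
Answer: 6

Derivation:
Leaves (nodes with no children): A, B, D, G, J, M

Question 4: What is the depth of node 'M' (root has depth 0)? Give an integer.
Answer: 3

Derivation:
Path from root to M: L -> E -> K -> M
Depth = number of edges = 3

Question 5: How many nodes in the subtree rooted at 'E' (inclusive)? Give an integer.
Subtree rooted at E contains: A, B, E, F, H, J, K, M
Count = 8

Answer: 8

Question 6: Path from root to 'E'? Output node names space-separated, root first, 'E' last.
Walk down from root: L -> E

Answer: L E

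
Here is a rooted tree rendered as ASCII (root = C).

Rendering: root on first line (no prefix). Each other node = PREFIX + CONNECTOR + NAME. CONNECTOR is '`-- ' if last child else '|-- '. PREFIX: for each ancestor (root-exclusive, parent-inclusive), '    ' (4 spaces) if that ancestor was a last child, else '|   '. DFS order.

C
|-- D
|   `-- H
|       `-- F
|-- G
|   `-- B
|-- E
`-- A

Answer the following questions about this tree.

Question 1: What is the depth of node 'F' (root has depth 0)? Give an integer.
Path from root to F: C -> D -> H -> F
Depth = number of edges = 3

Answer: 3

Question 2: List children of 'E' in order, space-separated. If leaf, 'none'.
Answer: none

Derivation:
Node E's children (from adjacency): (leaf)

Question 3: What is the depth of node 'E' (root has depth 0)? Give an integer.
Path from root to E: C -> E
Depth = number of edges = 1

Answer: 1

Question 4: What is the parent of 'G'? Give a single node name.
Scan adjacency: G appears as child of C

Answer: C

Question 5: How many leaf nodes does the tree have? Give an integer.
Leaves (nodes with no children): A, B, E, F

Answer: 4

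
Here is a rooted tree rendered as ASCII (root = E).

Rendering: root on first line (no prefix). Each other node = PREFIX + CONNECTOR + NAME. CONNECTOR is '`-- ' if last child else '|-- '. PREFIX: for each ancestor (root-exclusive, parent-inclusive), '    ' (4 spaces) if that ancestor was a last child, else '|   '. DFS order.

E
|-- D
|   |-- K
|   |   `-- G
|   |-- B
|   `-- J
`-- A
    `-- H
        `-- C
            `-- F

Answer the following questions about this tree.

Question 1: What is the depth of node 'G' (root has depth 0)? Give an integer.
Answer: 3

Derivation:
Path from root to G: E -> D -> K -> G
Depth = number of edges = 3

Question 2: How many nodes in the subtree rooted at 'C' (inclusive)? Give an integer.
Answer: 2

Derivation:
Subtree rooted at C contains: C, F
Count = 2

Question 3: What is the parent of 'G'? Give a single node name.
Scan adjacency: G appears as child of K

Answer: K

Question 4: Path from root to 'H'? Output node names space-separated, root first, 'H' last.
Walk down from root: E -> A -> H

Answer: E A H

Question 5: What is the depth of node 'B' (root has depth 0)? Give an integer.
Path from root to B: E -> D -> B
Depth = number of edges = 2

Answer: 2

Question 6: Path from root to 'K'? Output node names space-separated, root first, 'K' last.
Walk down from root: E -> D -> K

Answer: E D K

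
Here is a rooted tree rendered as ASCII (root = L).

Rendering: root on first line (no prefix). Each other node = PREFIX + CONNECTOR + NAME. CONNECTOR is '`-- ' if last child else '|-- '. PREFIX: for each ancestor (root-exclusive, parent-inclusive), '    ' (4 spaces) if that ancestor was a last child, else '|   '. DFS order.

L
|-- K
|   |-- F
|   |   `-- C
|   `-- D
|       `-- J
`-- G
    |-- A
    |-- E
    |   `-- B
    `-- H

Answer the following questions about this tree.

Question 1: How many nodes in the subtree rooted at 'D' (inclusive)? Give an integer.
Subtree rooted at D contains: D, J
Count = 2

Answer: 2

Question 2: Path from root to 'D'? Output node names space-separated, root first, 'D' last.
Answer: L K D

Derivation:
Walk down from root: L -> K -> D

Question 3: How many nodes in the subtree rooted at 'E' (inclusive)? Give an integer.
Answer: 2

Derivation:
Subtree rooted at E contains: B, E
Count = 2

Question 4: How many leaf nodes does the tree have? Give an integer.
Leaves (nodes with no children): A, B, C, H, J

Answer: 5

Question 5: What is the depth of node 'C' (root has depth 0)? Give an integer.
Path from root to C: L -> K -> F -> C
Depth = number of edges = 3

Answer: 3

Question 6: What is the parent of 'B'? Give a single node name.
Scan adjacency: B appears as child of E

Answer: E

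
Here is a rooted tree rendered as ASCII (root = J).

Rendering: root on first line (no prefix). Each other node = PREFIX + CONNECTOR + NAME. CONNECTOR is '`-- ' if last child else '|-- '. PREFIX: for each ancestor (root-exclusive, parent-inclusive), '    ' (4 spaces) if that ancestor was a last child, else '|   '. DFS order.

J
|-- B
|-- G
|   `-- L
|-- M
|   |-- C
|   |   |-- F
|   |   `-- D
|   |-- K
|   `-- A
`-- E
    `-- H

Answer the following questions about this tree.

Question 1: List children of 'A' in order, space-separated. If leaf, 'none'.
Node A's children (from adjacency): (leaf)

Answer: none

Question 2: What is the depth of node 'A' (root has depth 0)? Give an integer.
Path from root to A: J -> M -> A
Depth = number of edges = 2

Answer: 2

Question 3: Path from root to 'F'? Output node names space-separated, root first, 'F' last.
Walk down from root: J -> M -> C -> F

Answer: J M C F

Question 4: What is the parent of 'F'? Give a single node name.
Answer: C

Derivation:
Scan adjacency: F appears as child of C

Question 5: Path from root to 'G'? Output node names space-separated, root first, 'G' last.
Answer: J G

Derivation:
Walk down from root: J -> G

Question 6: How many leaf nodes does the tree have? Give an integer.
Leaves (nodes with no children): A, B, D, F, H, K, L

Answer: 7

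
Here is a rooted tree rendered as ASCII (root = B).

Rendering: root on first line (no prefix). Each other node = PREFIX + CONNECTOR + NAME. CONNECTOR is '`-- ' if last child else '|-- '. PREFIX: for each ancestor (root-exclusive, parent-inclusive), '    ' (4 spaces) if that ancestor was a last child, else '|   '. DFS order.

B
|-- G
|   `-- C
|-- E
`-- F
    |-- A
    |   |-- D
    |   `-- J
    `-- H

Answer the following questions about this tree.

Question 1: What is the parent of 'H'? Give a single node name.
Answer: F

Derivation:
Scan adjacency: H appears as child of F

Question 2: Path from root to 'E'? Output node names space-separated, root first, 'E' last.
Walk down from root: B -> E

Answer: B E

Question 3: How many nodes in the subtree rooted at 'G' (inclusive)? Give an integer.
Subtree rooted at G contains: C, G
Count = 2

Answer: 2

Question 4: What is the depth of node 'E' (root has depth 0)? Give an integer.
Path from root to E: B -> E
Depth = number of edges = 1

Answer: 1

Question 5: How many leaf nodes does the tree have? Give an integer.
Leaves (nodes with no children): C, D, E, H, J

Answer: 5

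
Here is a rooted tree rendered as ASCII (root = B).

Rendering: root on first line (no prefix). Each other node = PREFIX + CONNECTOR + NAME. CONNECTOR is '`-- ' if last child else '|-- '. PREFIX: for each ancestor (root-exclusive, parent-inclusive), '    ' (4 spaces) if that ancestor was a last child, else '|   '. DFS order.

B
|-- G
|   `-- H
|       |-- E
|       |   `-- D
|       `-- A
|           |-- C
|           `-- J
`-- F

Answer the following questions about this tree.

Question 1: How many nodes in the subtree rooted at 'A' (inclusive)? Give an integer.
Answer: 3

Derivation:
Subtree rooted at A contains: A, C, J
Count = 3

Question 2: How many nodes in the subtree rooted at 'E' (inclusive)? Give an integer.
Subtree rooted at E contains: D, E
Count = 2

Answer: 2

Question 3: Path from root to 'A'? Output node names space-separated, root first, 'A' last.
Walk down from root: B -> G -> H -> A

Answer: B G H A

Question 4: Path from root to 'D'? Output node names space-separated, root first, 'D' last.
Walk down from root: B -> G -> H -> E -> D

Answer: B G H E D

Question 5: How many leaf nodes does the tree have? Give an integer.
Leaves (nodes with no children): C, D, F, J

Answer: 4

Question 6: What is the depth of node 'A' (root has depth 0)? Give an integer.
Answer: 3

Derivation:
Path from root to A: B -> G -> H -> A
Depth = number of edges = 3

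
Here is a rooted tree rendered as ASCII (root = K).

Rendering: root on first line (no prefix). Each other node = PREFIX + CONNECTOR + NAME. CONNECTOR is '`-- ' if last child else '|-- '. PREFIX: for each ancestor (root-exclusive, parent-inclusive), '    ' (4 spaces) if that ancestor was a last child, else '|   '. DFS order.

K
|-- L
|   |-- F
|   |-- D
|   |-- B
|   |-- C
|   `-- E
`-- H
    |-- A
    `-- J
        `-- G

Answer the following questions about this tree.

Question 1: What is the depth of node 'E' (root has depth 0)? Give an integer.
Path from root to E: K -> L -> E
Depth = number of edges = 2

Answer: 2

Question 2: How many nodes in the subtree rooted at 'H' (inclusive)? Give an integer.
Answer: 4

Derivation:
Subtree rooted at H contains: A, G, H, J
Count = 4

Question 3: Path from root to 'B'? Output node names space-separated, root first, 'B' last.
Answer: K L B

Derivation:
Walk down from root: K -> L -> B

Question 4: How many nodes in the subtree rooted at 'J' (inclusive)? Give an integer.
Subtree rooted at J contains: G, J
Count = 2

Answer: 2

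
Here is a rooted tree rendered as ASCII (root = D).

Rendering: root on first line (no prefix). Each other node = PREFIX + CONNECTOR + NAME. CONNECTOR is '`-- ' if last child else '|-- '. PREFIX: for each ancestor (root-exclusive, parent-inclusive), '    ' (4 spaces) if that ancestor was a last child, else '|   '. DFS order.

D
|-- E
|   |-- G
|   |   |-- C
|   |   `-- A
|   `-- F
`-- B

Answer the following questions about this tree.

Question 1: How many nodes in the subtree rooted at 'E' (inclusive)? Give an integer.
Answer: 5

Derivation:
Subtree rooted at E contains: A, C, E, F, G
Count = 5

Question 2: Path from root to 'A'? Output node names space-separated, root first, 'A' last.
Answer: D E G A

Derivation:
Walk down from root: D -> E -> G -> A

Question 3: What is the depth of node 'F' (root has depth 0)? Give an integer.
Path from root to F: D -> E -> F
Depth = number of edges = 2

Answer: 2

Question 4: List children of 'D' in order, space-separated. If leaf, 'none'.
Answer: E B

Derivation:
Node D's children (from adjacency): E, B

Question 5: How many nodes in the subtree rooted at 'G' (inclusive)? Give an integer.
Subtree rooted at G contains: A, C, G
Count = 3

Answer: 3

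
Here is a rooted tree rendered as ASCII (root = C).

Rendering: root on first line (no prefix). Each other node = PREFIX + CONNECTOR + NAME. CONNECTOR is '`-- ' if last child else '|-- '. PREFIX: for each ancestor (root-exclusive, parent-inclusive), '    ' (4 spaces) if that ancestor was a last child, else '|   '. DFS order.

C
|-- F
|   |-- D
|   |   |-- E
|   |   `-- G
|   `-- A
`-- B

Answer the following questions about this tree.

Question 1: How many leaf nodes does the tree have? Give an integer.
Leaves (nodes with no children): A, B, E, G

Answer: 4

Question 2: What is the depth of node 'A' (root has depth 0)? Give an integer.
Answer: 2

Derivation:
Path from root to A: C -> F -> A
Depth = number of edges = 2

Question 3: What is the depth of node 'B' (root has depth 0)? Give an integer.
Answer: 1

Derivation:
Path from root to B: C -> B
Depth = number of edges = 1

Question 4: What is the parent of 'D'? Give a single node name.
Answer: F

Derivation:
Scan adjacency: D appears as child of F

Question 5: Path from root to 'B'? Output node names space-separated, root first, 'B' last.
Walk down from root: C -> B

Answer: C B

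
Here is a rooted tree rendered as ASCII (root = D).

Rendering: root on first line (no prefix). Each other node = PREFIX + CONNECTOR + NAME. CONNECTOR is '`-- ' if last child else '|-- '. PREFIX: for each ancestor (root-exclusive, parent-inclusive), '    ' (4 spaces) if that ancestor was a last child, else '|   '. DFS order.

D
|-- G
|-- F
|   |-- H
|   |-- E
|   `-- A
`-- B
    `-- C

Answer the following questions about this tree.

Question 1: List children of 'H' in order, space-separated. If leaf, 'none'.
Node H's children (from adjacency): (leaf)

Answer: none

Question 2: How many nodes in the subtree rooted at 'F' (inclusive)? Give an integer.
Subtree rooted at F contains: A, E, F, H
Count = 4

Answer: 4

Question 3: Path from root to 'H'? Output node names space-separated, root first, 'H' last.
Answer: D F H

Derivation:
Walk down from root: D -> F -> H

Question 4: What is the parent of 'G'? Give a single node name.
Scan adjacency: G appears as child of D

Answer: D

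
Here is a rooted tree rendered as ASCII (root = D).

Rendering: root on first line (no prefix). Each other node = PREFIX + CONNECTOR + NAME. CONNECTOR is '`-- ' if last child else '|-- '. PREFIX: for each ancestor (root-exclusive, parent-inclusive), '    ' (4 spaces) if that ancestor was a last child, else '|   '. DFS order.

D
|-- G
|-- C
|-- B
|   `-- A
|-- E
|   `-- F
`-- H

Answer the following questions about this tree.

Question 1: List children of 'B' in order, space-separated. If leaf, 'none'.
Node B's children (from adjacency): A

Answer: A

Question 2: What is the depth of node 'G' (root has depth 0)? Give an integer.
Path from root to G: D -> G
Depth = number of edges = 1

Answer: 1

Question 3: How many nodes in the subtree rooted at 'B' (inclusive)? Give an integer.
Answer: 2

Derivation:
Subtree rooted at B contains: A, B
Count = 2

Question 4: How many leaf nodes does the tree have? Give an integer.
Answer: 5

Derivation:
Leaves (nodes with no children): A, C, F, G, H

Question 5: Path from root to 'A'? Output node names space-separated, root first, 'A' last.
Answer: D B A

Derivation:
Walk down from root: D -> B -> A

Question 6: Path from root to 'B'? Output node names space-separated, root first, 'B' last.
Answer: D B

Derivation:
Walk down from root: D -> B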